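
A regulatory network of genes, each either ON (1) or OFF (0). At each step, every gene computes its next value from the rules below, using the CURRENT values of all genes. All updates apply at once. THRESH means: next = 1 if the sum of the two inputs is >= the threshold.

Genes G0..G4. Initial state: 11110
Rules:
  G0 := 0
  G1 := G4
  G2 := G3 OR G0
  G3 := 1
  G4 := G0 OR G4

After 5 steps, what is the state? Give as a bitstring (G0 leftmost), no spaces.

Step 1: G0=0(const) G1=G4=0 G2=G3|G0=1|1=1 G3=1(const) G4=G0|G4=1|0=1 -> 00111
Step 2: G0=0(const) G1=G4=1 G2=G3|G0=1|0=1 G3=1(const) G4=G0|G4=0|1=1 -> 01111
Step 3: G0=0(const) G1=G4=1 G2=G3|G0=1|0=1 G3=1(const) G4=G0|G4=0|1=1 -> 01111
Step 4: G0=0(const) G1=G4=1 G2=G3|G0=1|0=1 G3=1(const) G4=G0|G4=0|1=1 -> 01111
Step 5: G0=0(const) G1=G4=1 G2=G3|G0=1|0=1 G3=1(const) G4=G0|G4=0|1=1 -> 01111

01111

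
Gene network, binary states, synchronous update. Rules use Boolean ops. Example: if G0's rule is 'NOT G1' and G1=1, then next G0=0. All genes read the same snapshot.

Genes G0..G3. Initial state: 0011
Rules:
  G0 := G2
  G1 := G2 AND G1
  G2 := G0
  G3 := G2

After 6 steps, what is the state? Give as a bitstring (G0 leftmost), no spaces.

Step 1: G0=G2=1 G1=G2&G1=1&0=0 G2=G0=0 G3=G2=1 -> 1001
Step 2: G0=G2=0 G1=G2&G1=0&0=0 G2=G0=1 G3=G2=0 -> 0010
Step 3: G0=G2=1 G1=G2&G1=1&0=0 G2=G0=0 G3=G2=1 -> 1001
Step 4: G0=G2=0 G1=G2&G1=0&0=0 G2=G0=1 G3=G2=0 -> 0010
Step 5: G0=G2=1 G1=G2&G1=1&0=0 G2=G0=0 G3=G2=1 -> 1001
Step 6: G0=G2=0 G1=G2&G1=0&0=0 G2=G0=1 G3=G2=0 -> 0010

0010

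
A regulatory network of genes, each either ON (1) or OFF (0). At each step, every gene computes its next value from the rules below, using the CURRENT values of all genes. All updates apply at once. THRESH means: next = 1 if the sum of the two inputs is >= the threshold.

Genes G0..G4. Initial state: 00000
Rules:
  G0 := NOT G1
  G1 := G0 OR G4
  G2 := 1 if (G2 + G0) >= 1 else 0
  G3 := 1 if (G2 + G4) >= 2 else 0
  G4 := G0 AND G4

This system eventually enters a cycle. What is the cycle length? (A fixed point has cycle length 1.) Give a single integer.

Step 0: 00000
Step 1: G0=NOT G1=NOT 0=1 G1=G0|G4=0|0=0 G2=(0+0>=1)=0 G3=(0+0>=2)=0 G4=G0&G4=0&0=0 -> 10000
Step 2: G0=NOT G1=NOT 0=1 G1=G0|G4=1|0=1 G2=(0+1>=1)=1 G3=(0+0>=2)=0 G4=G0&G4=1&0=0 -> 11100
Step 3: G0=NOT G1=NOT 1=0 G1=G0|G4=1|0=1 G2=(1+1>=1)=1 G3=(1+0>=2)=0 G4=G0&G4=1&0=0 -> 01100
Step 4: G0=NOT G1=NOT 1=0 G1=G0|G4=0|0=0 G2=(1+0>=1)=1 G3=(1+0>=2)=0 G4=G0&G4=0&0=0 -> 00100
Step 5: G0=NOT G1=NOT 0=1 G1=G0|G4=0|0=0 G2=(1+0>=1)=1 G3=(1+0>=2)=0 G4=G0&G4=0&0=0 -> 10100
Step 6: G0=NOT G1=NOT 0=1 G1=G0|G4=1|0=1 G2=(1+1>=1)=1 G3=(1+0>=2)=0 G4=G0&G4=1&0=0 -> 11100
State from step 6 equals state from step 2 -> cycle length 4

Answer: 4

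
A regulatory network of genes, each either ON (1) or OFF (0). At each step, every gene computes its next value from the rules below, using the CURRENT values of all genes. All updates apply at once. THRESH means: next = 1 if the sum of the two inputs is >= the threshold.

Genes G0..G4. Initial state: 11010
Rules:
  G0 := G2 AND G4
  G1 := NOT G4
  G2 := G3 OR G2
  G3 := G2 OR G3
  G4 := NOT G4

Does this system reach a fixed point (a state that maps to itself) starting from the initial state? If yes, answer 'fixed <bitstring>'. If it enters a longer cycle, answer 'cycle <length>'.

Answer: cycle 2

Derivation:
Step 0: 11010
Step 1: G0=G2&G4=0&0=0 G1=NOT G4=NOT 0=1 G2=G3|G2=1|0=1 G3=G2|G3=0|1=1 G4=NOT G4=NOT 0=1 -> 01111
Step 2: G0=G2&G4=1&1=1 G1=NOT G4=NOT 1=0 G2=G3|G2=1|1=1 G3=G2|G3=1|1=1 G4=NOT G4=NOT 1=0 -> 10110
Step 3: G0=G2&G4=1&0=0 G1=NOT G4=NOT 0=1 G2=G3|G2=1|1=1 G3=G2|G3=1|1=1 G4=NOT G4=NOT 0=1 -> 01111
Cycle of length 2 starting at step 1 -> no fixed point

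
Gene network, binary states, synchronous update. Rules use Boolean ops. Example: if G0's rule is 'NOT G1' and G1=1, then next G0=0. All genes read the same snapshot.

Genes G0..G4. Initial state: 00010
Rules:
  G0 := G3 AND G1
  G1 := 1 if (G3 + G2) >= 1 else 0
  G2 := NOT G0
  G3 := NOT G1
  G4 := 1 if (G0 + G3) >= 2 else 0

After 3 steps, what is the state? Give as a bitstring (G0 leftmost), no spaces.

Step 1: G0=G3&G1=1&0=0 G1=(1+0>=1)=1 G2=NOT G0=NOT 0=1 G3=NOT G1=NOT 0=1 G4=(0+1>=2)=0 -> 01110
Step 2: G0=G3&G1=1&1=1 G1=(1+1>=1)=1 G2=NOT G0=NOT 0=1 G3=NOT G1=NOT 1=0 G4=(0+1>=2)=0 -> 11100
Step 3: G0=G3&G1=0&1=0 G1=(0+1>=1)=1 G2=NOT G0=NOT 1=0 G3=NOT G1=NOT 1=0 G4=(1+0>=2)=0 -> 01000

01000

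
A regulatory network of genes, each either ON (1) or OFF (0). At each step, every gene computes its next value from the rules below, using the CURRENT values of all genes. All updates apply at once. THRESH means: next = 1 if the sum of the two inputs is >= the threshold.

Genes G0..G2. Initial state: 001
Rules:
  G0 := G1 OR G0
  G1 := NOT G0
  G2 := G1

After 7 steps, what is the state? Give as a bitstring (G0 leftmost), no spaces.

Step 1: G0=G1|G0=0|0=0 G1=NOT G0=NOT 0=1 G2=G1=0 -> 010
Step 2: G0=G1|G0=1|0=1 G1=NOT G0=NOT 0=1 G2=G1=1 -> 111
Step 3: G0=G1|G0=1|1=1 G1=NOT G0=NOT 1=0 G2=G1=1 -> 101
Step 4: G0=G1|G0=0|1=1 G1=NOT G0=NOT 1=0 G2=G1=0 -> 100
Step 5: G0=G1|G0=0|1=1 G1=NOT G0=NOT 1=0 G2=G1=0 -> 100
Step 6: G0=G1|G0=0|1=1 G1=NOT G0=NOT 1=0 G2=G1=0 -> 100
Step 7: G0=G1|G0=0|1=1 G1=NOT G0=NOT 1=0 G2=G1=0 -> 100

100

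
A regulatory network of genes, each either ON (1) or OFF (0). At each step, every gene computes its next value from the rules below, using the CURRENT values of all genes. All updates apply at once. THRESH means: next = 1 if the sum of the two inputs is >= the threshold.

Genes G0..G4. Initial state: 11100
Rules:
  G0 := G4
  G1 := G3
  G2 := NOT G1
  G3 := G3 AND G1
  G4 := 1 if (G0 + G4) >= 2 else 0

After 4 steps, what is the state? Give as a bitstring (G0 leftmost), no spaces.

Step 1: G0=G4=0 G1=G3=0 G2=NOT G1=NOT 1=0 G3=G3&G1=0&1=0 G4=(1+0>=2)=0 -> 00000
Step 2: G0=G4=0 G1=G3=0 G2=NOT G1=NOT 0=1 G3=G3&G1=0&0=0 G4=(0+0>=2)=0 -> 00100
Step 3: G0=G4=0 G1=G3=0 G2=NOT G1=NOT 0=1 G3=G3&G1=0&0=0 G4=(0+0>=2)=0 -> 00100
Step 4: G0=G4=0 G1=G3=0 G2=NOT G1=NOT 0=1 G3=G3&G1=0&0=0 G4=(0+0>=2)=0 -> 00100

00100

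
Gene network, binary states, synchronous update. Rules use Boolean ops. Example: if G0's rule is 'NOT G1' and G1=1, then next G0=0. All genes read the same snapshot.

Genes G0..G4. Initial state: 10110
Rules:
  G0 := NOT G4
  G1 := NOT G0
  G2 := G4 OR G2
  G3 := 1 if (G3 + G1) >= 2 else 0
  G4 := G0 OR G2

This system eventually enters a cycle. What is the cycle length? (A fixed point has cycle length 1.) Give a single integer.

Answer: 1

Derivation:
Step 0: 10110
Step 1: G0=NOT G4=NOT 0=1 G1=NOT G0=NOT 1=0 G2=G4|G2=0|1=1 G3=(1+0>=2)=0 G4=G0|G2=1|1=1 -> 10101
Step 2: G0=NOT G4=NOT 1=0 G1=NOT G0=NOT 1=0 G2=G4|G2=1|1=1 G3=(0+0>=2)=0 G4=G0|G2=1|1=1 -> 00101
Step 3: G0=NOT G4=NOT 1=0 G1=NOT G0=NOT 0=1 G2=G4|G2=1|1=1 G3=(0+0>=2)=0 G4=G0|G2=0|1=1 -> 01101
Step 4: G0=NOT G4=NOT 1=0 G1=NOT G0=NOT 0=1 G2=G4|G2=1|1=1 G3=(0+1>=2)=0 G4=G0|G2=0|1=1 -> 01101
State from step 4 equals state from step 3 -> cycle length 1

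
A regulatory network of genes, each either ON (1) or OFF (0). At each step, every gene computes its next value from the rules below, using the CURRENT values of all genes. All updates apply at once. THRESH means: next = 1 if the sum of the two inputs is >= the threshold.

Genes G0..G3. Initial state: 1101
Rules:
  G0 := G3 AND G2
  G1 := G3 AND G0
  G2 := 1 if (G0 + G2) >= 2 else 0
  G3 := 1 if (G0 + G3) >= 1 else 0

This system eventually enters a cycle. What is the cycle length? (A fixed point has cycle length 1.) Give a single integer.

Step 0: 1101
Step 1: G0=G3&G2=1&0=0 G1=G3&G0=1&1=1 G2=(1+0>=2)=0 G3=(1+1>=1)=1 -> 0101
Step 2: G0=G3&G2=1&0=0 G1=G3&G0=1&0=0 G2=(0+0>=2)=0 G3=(0+1>=1)=1 -> 0001
Step 3: G0=G3&G2=1&0=0 G1=G3&G0=1&0=0 G2=(0+0>=2)=0 G3=(0+1>=1)=1 -> 0001
State from step 3 equals state from step 2 -> cycle length 1

Answer: 1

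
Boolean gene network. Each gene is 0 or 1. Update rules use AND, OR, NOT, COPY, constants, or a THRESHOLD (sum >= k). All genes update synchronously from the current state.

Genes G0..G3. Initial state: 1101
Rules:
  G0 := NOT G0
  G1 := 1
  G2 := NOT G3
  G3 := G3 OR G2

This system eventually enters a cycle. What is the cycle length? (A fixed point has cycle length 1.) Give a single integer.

Answer: 2

Derivation:
Step 0: 1101
Step 1: G0=NOT G0=NOT 1=0 G1=1(const) G2=NOT G3=NOT 1=0 G3=G3|G2=1|0=1 -> 0101
Step 2: G0=NOT G0=NOT 0=1 G1=1(const) G2=NOT G3=NOT 1=0 G3=G3|G2=1|0=1 -> 1101
State from step 2 equals state from step 0 -> cycle length 2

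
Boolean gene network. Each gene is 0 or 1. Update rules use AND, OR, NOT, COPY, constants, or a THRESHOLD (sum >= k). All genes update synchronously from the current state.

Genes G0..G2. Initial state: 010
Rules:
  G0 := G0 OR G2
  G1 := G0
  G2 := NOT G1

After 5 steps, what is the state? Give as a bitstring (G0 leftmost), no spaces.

Step 1: G0=G0|G2=0|0=0 G1=G0=0 G2=NOT G1=NOT 1=0 -> 000
Step 2: G0=G0|G2=0|0=0 G1=G0=0 G2=NOT G1=NOT 0=1 -> 001
Step 3: G0=G0|G2=0|1=1 G1=G0=0 G2=NOT G1=NOT 0=1 -> 101
Step 4: G0=G0|G2=1|1=1 G1=G0=1 G2=NOT G1=NOT 0=1 -> 111
Step 5: G0=G0|G2=1|1=1 G1=G0=1 G2=NOT G1=NOT 1=0 -> 110

110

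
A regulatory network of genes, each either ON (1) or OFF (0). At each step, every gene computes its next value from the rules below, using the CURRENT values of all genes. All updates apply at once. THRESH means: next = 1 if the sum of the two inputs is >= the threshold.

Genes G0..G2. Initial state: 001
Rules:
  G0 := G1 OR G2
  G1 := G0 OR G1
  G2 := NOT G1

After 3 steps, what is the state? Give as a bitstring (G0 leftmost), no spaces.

Step 1: G0=G1|G2=0|1=1 G1=G0|G1=0|0=0 G2=NOT G1=NOT 0=1 -> 101
Step 2: G0=G1|G2=0|1=1 G1=G0|G1=1|0=1 G2=NOT G1=NOT 0=1 -> 111
Step 3: G0=G1|G2=1|1=1 G1=G0|G1=1|1=1 G2=NOT G1=NOT 1=0 -> 110

110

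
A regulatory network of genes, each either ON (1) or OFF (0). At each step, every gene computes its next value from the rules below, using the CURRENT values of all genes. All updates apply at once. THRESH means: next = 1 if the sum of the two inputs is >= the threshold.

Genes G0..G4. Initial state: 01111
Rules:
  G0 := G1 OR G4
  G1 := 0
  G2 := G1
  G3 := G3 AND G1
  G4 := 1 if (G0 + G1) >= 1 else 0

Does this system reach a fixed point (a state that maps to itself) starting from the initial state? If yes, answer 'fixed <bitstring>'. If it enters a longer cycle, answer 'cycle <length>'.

Answer: fixed 10001

Derivation:
Step 0: 01111
Step 1: G0=G1|G4=1|1=1 G1=0(const) G2=G1=1 G3=G3&G1=1&1=1 G4=(0+1>=1)=1 -> 10111
Step 2: G0=G1|G4=0|1=1 G1=0(const) G2=G1=0 G3=G3&G1=1&0=0 G4=(1+0>=1)=1 -> 10001
Step 3: G0=G1|G4=0|1=1 G1=0(const) G2=G1=0 G3=G3&G1=0&0=0 G4=(1+0>=1)=1 -> 10001
Fixed point reached at step 2: 10001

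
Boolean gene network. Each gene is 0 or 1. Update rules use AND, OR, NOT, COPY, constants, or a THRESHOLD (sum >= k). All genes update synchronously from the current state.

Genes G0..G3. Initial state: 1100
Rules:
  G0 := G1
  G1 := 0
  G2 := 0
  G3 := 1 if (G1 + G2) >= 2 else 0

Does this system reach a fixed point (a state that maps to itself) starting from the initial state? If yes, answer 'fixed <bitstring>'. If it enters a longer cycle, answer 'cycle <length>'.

Answer: fixed 0000

Derivation:
Step 0: 1100
Step 1: G0=G1=1 G1=0(const) G2=0(const) G3=(1+0>=2)=0 -> 1000
Step 2: G0=G1=0 G1=0(const) G2=0(const) G3=(0+0>=2)=0 -> 0000
Step 3: G0=G1=0 G1=0(const) G2=0(const) G3=(0+0>=2)=0 -> 0000
Fixed point reached at step 2: 0000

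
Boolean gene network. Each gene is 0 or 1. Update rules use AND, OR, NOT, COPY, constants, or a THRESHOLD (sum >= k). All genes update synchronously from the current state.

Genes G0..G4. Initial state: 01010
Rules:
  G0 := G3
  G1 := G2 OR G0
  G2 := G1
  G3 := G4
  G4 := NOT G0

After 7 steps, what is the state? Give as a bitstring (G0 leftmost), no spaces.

Step 1: G0=G3=1 G1=G2|G0=0|0=0 G2=G1=1 G3=G4=0 G4=NOT G0=NOT 0=1 -> 10101
Step 2: G0=G3=0 G1=G2|G0=1|1=1 G2=G1=0 G3=G4=1 G4=NOT G0=NOT 1=0 -> 01010
Step 3: G0=G3=1 G1=G2|G0=0|0=0 G2=G1=1 G3=G4=0 G4=NOT G0=NOT 0=1 -> 10101
Step 4: G0=G3=0 G1=G2|G0=1|1=1 G2=G1=0 G3=G4=1 G4=NOT G0=NOT 1=0 -> 01010
Step 5: G0=G3=1 G1=G2|G0=0|0=0 G2=G1=1 G3=G4=0 G4=NOT G0=NOT 0=1 -> 10101
Step 6: G0=G3=0 G1=G2|G0=1|1=1 G2=G1=0 G3=G4=1 G4=NOT G0=NOT 1=0 -> 01010
Step 7: G0=G3=1 G1=G2|G0=0|0=0 G2=G1=1 G3=G4=0 G4=NOT G0=NOT 0=1 -> 10101

10101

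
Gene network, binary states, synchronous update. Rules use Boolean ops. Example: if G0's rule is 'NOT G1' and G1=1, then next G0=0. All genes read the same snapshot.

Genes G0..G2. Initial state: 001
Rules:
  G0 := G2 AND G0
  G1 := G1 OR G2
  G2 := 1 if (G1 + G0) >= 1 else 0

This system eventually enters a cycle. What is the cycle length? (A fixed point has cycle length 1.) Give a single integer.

Answer: 1

Derivation:
Step 0: 001
Step 1: G0=G2&G0=1&0=0 G1=G1|G2=0|1=1 G2=(0+0>=1)=0 -> 010
Step 2: G0=G2&G0=0&0=0 G1=G1|G2=1|0=1 G2=(1+0>=1)=1 -> 011
Step 3: G0=G2&G0=1&0=0 G1=G1|G2=1|1=1 G2=(1+0>=1)=1 -> 011
State from step 3 equals state from step 2 -> cycle length 1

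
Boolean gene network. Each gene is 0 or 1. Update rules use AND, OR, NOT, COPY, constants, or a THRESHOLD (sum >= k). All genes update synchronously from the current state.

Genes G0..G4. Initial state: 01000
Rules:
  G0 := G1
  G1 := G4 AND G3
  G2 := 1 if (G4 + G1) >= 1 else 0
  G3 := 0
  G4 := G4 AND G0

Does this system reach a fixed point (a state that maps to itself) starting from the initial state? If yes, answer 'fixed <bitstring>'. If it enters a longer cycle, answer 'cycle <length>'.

Answer: fixed 00000

Derivation:
Step 0: 01000
Step 1: G0=G1=1 G1=G4&G3=0&0=0 G2=(0+1>=1)=1 G3=0(const) G4=G4&G0=0&0=0 -> 10100
Step 2: G0=G1=0 G1=G4&G3=0&0=0 G2=(0+0>=1)=0 G3=0(const) G4=G4&G0=0&1=0 -> 00000
Step 3: G0=G1=0 G1=G4&G3=0&0=0 G2=(0+0>=1)=0 G3=0(const) G4=G4&G0=0&0=0 -> 00000
Fixed point reached at step 2: 00000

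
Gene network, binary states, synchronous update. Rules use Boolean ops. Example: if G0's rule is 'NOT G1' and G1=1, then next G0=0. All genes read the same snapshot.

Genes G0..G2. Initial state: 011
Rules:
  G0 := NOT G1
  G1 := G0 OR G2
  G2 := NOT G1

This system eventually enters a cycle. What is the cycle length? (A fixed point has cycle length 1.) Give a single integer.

Step 0: 011
Step 1: G0=NOT G1=NOT 1=0 G1=G0|G2=0|1=1 G2=NOT G1=NOT 1=0 -> 010
Step 2: G0=NOT G1=NOT 1=0 G1=G0|G2=0|0=0 G2=NOT G1=NOT 1=0 -> 000
Step 3: G0=NOT G1=NOT 0=1 G1=G0|G2=0|0=0 G2=NOT G1=NOT 0=1 -> 101
Step 4: G0=NOT G1=NOT 0=1 G1=G0|G2=1|1=1 G2=NOT G1=NOT 0=1 -> 111
Step 5: G0=NOT G1=NOT 1=0 G1=G0|G2=1|1=1 G2=NOT G1=NOT 1=0 -> 010
State from step 5 equals state from step 1 -> cycle length 4

Answer: 4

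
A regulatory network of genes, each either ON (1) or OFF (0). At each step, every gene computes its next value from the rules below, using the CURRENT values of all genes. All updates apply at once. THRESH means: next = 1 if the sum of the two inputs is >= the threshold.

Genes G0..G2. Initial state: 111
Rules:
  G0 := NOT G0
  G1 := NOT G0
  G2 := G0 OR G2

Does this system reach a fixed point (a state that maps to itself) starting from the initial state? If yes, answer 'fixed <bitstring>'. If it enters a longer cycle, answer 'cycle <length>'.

Step 0: 111
Step 1: G0=NOT G0=NOT 1=0 G1=NOT G0=NOT 1=0 G2=G0|G2=1|1=1 -> 001
Step 2: G0=NOT G0=NOT 0=1 G1=NOT G0=NOT 0=1 G2=G0|G2=0|1=1 -> 111
Cycle of length 2 starting at step 0 -> no fixed point

Answer: cycle 2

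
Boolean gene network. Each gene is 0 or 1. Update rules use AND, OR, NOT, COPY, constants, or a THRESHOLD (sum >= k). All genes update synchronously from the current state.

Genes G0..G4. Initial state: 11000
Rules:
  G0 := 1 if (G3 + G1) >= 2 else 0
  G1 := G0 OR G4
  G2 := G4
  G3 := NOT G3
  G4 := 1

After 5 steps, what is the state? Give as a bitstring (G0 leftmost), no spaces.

Step 1: G0=(0+1>=2)=0 G1=G0|G4=1|0=1 G2=G4=0 G3=NOT G3=NOT 0=1 G4=1(const) -> 01011
Step 2: G0=(1+1>=2)=1 G1=G0|G4=0|1=1 G2=G4=1 G3=NOT G3=NOT 1=0 G4=1(const) -> 11101
Step 3: G0=(0+1>=2)=0 G1=G0|G4=1|1=1 G2=G4=1 G3=NOT G3=NOT 0=1 G4=1(const) -> 01111
Step 4: G0=(1+1>=2)=1 G1=G0|G4=0|1=1 G2=G4=1 G3=NOT G3=NOT 1=0 G4=1(const) -> 11101
Step 5: G0=(0+1>=2)=0 G1=G0|G4=1|1=1 G2=G4=1 G3=NOT G3=NOT 0=1 G4=1(const) -> 01111

01111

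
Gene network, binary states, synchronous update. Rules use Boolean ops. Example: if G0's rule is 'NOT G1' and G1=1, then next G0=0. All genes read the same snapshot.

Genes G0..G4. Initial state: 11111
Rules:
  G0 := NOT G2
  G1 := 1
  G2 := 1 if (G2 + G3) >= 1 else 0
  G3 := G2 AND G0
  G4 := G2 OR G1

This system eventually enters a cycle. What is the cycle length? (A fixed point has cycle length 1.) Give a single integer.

Answer: 1

Derivation:
Step 0: 11111
Step 1: G0=NOT G2=NOT 1=0 G1=1(const) G2=(1+1>=1)=1 G3=G2&G0=1&1=1 G4=G2|G1=1|1=1 -> 01111
Step 2: G0=NOT G2=NOT 1=0 G1=1(const) G2=(1+1>=1)=1 G3=G2&G0=1&0=0 G4=G2|G1=1|1=1 -> 01101
Step 3: G0=NOT G2=NOT 1=0 G1=1(const) G2=(1+0>=1)=1 G3=G2&G0=1&0=0 G4=G2|G1=1|1=1 -> 01101
State from step 3 equals state from step 2 -> cycle length 1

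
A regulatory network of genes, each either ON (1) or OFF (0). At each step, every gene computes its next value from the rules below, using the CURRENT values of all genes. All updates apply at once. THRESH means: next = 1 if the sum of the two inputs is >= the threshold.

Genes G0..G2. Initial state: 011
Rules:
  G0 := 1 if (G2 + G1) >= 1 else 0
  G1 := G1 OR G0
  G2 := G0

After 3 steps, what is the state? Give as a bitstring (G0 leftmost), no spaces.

Step 1: G0=(1+1>=1)=1 G1=G1|G0=1|0=1 G2=G0=0 -> 110
Step 2: G0=(0+1>=1)=1 G1=G1|G0=1|1=1 G2=G0=1 -> 111
Step 3: G0=(1+1>=1)=1 G1=G1|G0=1|1=1 G2=G0=1 -> 111

111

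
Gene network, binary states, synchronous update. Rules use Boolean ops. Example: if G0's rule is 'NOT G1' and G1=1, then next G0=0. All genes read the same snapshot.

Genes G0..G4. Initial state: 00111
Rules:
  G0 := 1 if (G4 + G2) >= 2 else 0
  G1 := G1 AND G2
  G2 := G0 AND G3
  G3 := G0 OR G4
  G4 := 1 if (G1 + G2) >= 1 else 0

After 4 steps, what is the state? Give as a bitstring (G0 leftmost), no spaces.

Step 1: G0=(1+1>=2)=1 G1=G1&G2=0&1=0 G2=G0&G3=0&1=0 G3=G0|G4=0|1=1 G4=(0+1>=1)=1 -> 10011
Step 2: G0=(1+0>=2)=0 G1=G1&G2=0&0=0 G2=G0&G3=1&1=1 G3=G0|G4=1|1=1 G4=(0+0>=1)=0 -> 00110
Step 3: G0=(0+1>=2)=0 G1=G1&G2=0&1=0 G2=G0&G3=0&1=0 G3=G0|G4=0|0=0 G4=(0+1>=1)=1 -> 00001
Step 4: G0=(1+0>=2)=0 G1=G1&G2=0&0=0 G2=G0&G3=0&0=0 G3=G0|G4=0|1=1 G4=(0+0>=1)=0 -> 00010

00010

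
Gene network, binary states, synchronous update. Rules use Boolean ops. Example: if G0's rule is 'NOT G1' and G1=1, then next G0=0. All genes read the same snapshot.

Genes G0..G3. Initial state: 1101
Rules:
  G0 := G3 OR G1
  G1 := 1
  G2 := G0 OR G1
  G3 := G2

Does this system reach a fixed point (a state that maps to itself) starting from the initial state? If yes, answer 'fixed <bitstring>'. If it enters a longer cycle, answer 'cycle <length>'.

Answer: fixed 1111

Derivation:
Step 0: 1101
Step 1: G0=G3|G1=1|1=1 G1=1(const) G2=G0|G1=1|1=1 G3=G2=0 -> 1110
Step 2: G0=G3|G1=0|1=1 G1=1(const) G2=G0|G1=1|1=1 G3=G2=1 -> 1111
Step 3: G0=G3|G1=1|1=1 G1=1(const) G2=G0|G1=1|1=1 G3=G2=1 -> 1111
Fixed point reached at step 2: 1111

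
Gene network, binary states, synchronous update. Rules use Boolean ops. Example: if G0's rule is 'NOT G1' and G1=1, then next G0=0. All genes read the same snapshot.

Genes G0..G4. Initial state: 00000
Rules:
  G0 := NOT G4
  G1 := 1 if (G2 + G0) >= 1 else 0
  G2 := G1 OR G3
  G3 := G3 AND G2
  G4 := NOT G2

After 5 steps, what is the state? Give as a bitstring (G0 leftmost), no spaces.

Step 1: G0=NOT G4=NOT 0=1 G1=(0+0>=1)=0 G2=G1|G3=0|0=0 G3=G3&G2=0&0=0 G4=NOT G2=NOT 0=1 -> 10001
Step 2: G0=NOT G4=NOT 1=0 G1=(0+1>=1)=1 G2=G1|G3=0|0=0 G3=G3&G2=0&0=0 G4=NOT G2=NOT 0=1 -> 01001
Step 3: G0=NOT G4=NOT 1=0 G1=(0+0>=1)=0 G2=G1|G3=1|0=1 G3=G3&G2=0&0=0 G4=NOT G2=NOT 0=1 -> 00101
Step 4: G0=NOT G4=NOT 1=0 G1=(1+0>=1)=1 G2=G1|G3=0|0=0 G3=G3&G2=0&1=0 G4=NOT G2=NOT 1=0 -> 01000
Step 5: G0=NOT G4=NOT 0=1 G1=(0+0>=1)=0 G2=G1|G3=1|0=1 G3=G3&G2=0&0=0 G4=NOT G2=NOT 0=1 -> 10101

10101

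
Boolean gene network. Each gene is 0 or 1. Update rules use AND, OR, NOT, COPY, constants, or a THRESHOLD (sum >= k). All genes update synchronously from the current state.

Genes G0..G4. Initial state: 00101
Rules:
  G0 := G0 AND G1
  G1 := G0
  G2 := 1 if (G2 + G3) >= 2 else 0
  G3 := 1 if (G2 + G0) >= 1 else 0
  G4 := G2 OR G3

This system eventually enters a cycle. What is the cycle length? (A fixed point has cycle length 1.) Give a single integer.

Step 0: 00101
Step 1: G0=G0&G1=0&0=0 G1=G0=0 G2=(1+0>=2)=0 G3=(1+0>=1)=1 G4=G2|G3=1|0=1 -> 00011
Step 2: G0=G0&G1=0&0=0 G1=G0=0 G2=(0+1>=2)=0 G3=(0+0>=1)=0 G4=G2|G3=0|1=1 -> 00001
Step 3: G0=G0&G1=0&0=0 G1=G0=0 G2=(0+0>=2)=0 G3=(0+0>=1)=0 G4=G2|G3=0|0=0 -> 00000
Step 4: G0=G0&G1=0&0=0 G1=G0=0 G2=(0+0>=2)=0 G3=(0+0>=1)=0 G4=G2|G3=0|0=0 -> 00000
State from step 4 equals state from step 3 -> cycle length 1

Answer: 1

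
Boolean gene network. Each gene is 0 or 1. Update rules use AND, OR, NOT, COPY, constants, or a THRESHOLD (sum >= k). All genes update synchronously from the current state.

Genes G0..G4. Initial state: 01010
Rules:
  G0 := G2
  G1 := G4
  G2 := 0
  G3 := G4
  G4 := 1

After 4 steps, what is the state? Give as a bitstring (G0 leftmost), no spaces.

Step 1: G0=G2=0 G1=G4=0 G2=0(const) G3=G4=0 G4=1(const) -> 00001
Step 2: G0=G2=0 G1=G4=1 G2=0(const) G3=G4=1 G4=1(const) -> 01011
Step 3: G0=G2=0 G1=G4=1 G2=0(const) G3=G4=1 G4=1(const) -> 01011
Step 4: G0=G2=0 G1=G4=1 G2=0(const) G3=G4=1 G4=1(const) -> 01011

01011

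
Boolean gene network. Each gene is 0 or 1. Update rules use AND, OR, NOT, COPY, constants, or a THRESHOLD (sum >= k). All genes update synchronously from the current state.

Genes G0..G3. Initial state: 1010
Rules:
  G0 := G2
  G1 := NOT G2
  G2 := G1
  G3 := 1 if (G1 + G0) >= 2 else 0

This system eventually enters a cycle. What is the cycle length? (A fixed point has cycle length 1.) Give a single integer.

Step 0: 1010
Step 1: G0=G2=1 G1=NOT G2=NOT 1=0 G2=G1=0 G3=(0+1>=2)=0 -> 1000
Step 2: G0=G2=0 G1=NOT G2=NOT 0=1 G2=G1=0 G3=(0+1>=2)=0 -> 0100
Step 3: G0=G2=0 G1=NOT G2=NOT 0=1 G2=G1=1 G3=(1+0>=2)=0 -> 0110
Step 4: G0=G2=1 G1=NOT G2=NOT 1=0 G2=G1=1 G3=(1+0>=2)=0 -> 1010
State from step 4 equals state from step 0 -> cycle length 4

Answer: 4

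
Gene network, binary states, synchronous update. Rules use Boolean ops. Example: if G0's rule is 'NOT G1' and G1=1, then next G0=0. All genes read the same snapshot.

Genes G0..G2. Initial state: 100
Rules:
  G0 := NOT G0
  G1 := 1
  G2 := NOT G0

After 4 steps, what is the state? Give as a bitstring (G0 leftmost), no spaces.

Step 1: G0=NOT G0=NOT 1=0 G1=1(const) G2=NOT G0=NOT 1=0 -> 010
Step 2: G0=NOT G0=NOT 0=1 G1=1(const) G2=NOT G0=NOT 0=1 -> 111
Step 3: G0=NOT G0=NOT 1=0 G1=1(const) G2=NOT G0=NOT 1=0 -> 010
Step 4: G0=NOT G0=NOT 0=1 G1=1(const) G2=NOT G0=NOT 0=1 -> 111

111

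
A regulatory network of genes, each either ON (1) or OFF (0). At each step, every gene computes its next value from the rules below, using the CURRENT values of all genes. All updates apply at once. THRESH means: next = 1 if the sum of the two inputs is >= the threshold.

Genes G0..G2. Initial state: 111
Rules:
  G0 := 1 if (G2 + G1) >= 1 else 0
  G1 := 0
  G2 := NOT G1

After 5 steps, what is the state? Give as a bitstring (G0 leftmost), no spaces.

Step 1: G0=(1+1>=1)=1 G1=0(const) G2=NOT G1=NOT 1=0 -> 100
Step 2: G0=(0+0>=1)=0 G1=0(const) G2=NOT G1=NOT 0=1 -> 001
Step 3: G0=(1+0>=1)=1 G1=0(const) G2=NOT G1=NOT 0=1 -> 101
Step 4: G0=(1+0>=1)=1 G1=0(const) G2=NOT G1=NOT 0=1 -> 101
Step 5: G0=(1+0>=1)=1 G1=0(const) G2=NOT G1=NOT 0=1 -> 101

101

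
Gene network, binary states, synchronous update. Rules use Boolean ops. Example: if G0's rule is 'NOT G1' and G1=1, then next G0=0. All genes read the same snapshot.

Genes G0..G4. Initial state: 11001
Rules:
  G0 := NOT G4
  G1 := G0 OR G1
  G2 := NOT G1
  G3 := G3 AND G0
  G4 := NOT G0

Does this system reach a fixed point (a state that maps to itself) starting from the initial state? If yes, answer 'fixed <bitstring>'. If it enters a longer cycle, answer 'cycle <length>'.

Step 0: 11001
Step 1: G0=NOT G4=NOT 1=0 G1=G0|G1=1|1=1 G2=NOT G1=NOT 1=0 G3=G3&G0=0&1=0 G4=NOT G0=NOT 1=0 -> 01000
Step 2: G0=NOT G4=NOT 0=1 G1=G0|G1=0|1=1 G2=NOT G1=NOT 1=0 G3=G3&G0=0&0=0 G4=NOT G0=NOT 0=1 -> 11001
Cycle of length 2 starting at step 0 -> no fixed point

Answer: cycle 2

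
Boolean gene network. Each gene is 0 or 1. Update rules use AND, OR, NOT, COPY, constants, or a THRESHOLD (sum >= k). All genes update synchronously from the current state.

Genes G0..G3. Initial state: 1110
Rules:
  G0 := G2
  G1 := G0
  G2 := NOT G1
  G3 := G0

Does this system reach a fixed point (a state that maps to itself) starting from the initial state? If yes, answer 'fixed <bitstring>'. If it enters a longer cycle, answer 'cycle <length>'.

Step 0: 1110
Step 1: G0=G2=1 G1=G0=1 G2=NOT G1=NOT 1=0 G3=G0=1 -> 1101
Step 2: G0=G2=0 G1=G0=1 G2=NOT G1=NOT 1=0 G3=G0=1 -> 0101
Step 3: G0=G2=0 G1=G0=0 G2=NOT G1=NOT 1=0 G3=G0=0 -> 0000
Step 4: G0=G2=0 G1=G0=0 G2=NOT G1=NOT 0=1 G3=G0=0 -> 0010
Step 5: G0=G2=1 G1=G0=0 G2=NOT G1=NOT 0=1 G3=G0=0 -> 1010
Step 6: G0=G2=1 G1=G0=1 G2=NOT G1=NOT 0=1 G3=G0=1 -> 1111
Step 7: G0=G2=1 G1=G0=1 G2=NOT G1=NOT 1=0 G3=G0=1 -> 1101
Cycle of length 6 starting at step 1 -> no fixed point

Answer: cycle 6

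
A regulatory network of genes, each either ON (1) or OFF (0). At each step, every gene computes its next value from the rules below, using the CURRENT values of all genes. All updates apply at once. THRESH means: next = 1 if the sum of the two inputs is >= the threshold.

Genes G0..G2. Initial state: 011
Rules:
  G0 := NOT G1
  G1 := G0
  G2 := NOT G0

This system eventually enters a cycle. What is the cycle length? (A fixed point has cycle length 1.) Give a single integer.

Answer: 4

Derivation:
Step 0: 011
Step 1: G0=NOT G1=NOT 1=0 G1=G0=0 G2=NOT G0=NOT 0=1 -> 001
Step 2: G0=NOT G1=NOT 0=1 G1=G0=0 G2=NOT G0=NOT 0=1 -> 101
Step 3: G0=NOT G1=NOT 0=1 G1=G0=1 G2=NOT G0=NOT 1=0 -> 110
Step 4: G0=NOT G1=NOT 1=0 G1=G0=1 G2=NOT G0=NOT 1=0 -> 010
Step 5: G0=NOT G1=NOT 1=0 G1=G0=0 G2=NOT G0=NOT 0=1 -> 001
State from step 5 equals state from step 1 -> cycle length 4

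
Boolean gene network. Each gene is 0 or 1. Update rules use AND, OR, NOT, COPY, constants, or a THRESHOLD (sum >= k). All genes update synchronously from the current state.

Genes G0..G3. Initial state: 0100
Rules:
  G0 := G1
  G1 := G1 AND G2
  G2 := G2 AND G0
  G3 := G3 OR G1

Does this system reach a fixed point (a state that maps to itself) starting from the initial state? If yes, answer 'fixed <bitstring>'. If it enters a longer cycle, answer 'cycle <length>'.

Step 0: 0100
Step 1: G0=G1=1 G1=G1&G2=1&0=0 G2=G2&G0=0&0=0 G3=G3|G1=0|1=1 -> 1001
Step 2: G0=G1=0 G1=G1&G2=0&0=0 G2=G2&G0=0&1=0 G3=G3|G1=1|0=1 -> 0001
Step 3: G0=G1=0 G1=G1&G2=0&0=0 G2=G2&G0=0&0=0 G3=G3|G1=1|0=1 -> 0001
Fixed point reached at step 2: 0001

Answer: fixed 0001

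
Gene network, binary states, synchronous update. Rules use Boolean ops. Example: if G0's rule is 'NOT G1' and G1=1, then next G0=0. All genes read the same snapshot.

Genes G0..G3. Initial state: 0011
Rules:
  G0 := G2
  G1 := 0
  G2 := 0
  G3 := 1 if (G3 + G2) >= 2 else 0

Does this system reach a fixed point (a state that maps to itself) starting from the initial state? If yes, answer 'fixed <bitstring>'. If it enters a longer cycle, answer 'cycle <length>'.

Answer: fixed 0000

Derivation:
Step 0: 0011
Step 1: G0=G2=1 G1=0(const) G2=0(const) G3=(1+1>=2)=1 -> 1001
Step 2: G0=G2=0 G1=0(const) G2=0(const) G3=(1+0>=2)=0 -> 0000
Step 3: G0=G2=0 G1=0(const) G2=0(const) G3=(0+0>=2)=0 -> 0000
Fixed point reached at step 2: 0000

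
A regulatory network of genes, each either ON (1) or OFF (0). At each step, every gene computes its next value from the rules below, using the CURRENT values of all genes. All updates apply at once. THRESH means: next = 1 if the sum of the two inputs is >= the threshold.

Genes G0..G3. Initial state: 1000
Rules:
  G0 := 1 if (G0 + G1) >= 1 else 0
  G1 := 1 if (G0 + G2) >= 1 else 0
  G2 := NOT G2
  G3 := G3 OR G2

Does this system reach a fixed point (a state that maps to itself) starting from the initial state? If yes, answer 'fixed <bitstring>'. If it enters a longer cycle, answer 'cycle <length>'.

Answer: cycle 2

Derivation:
Step 0: 1000
Step 1: G0=(1+0>=1)=1 G1=(1+0>=1)=1 G2=NOT G2=NOT 0=1 G3=G3|G2=0|0=0 -> 1110
Step 2: G0=(1+1>=1)=1 G1=(1+1>=1)=1 G2=NOT G2=NOT 1=0 G3=G3|G2=0|1=1 -> 1101
Step 3: G0=(1+1>=1)=1 G1=(1+0>=1)=1 G2=NOT G2=NOT 0=1 G3=G3|G2=1|0=1 -> 1111
Step 4: G0=(1+1>=1)=1 G1=(1+1>=1)=1 G2=NOT G2=NOT 1=0 G3=G3|G2=1|1=1 -> 1101
Cycle of length 2 starting at step 2 -> no fixed point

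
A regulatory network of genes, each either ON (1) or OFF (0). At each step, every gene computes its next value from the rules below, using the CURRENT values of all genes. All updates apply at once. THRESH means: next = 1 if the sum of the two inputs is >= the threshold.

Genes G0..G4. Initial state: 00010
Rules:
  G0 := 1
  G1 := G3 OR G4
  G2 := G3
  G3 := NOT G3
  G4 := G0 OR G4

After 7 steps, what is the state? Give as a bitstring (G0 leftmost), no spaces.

Step 1: G0=1(const) G1=G3|G4=1|0=1 G2=G3=1 G3=NOT G3=NOT 1=0 G4=G0|G4=0|0=0 -> 11100
Step 2: G0=1(const) G1=G3|G4=0|0=0 G2=G3=0 G3=NOT G3=NOT 0=1 G4=G0|G4=1|0=1 -> 10011
Step 3: G0=1(const) G1=G3|G4=1|1=1 G2=G3=1 G3=NOT G3=NOT 1=0 G4=G0|G4=1|1=1 -> 11101
Step 4: G0=1(const) G1=G3|G4=0|1=1 G2=G3=0 G3=NOT G3=NOT 0=1 G4=G0|G4=1|1=1 -> 11011
Step 5: G0=1(const) G1=G3|G4=1|1=1 G2=G3=1 G3=NOT G3=NOT 1=0 G4=G0|G4=1|1=1 -> 11101
Step 6: G0=1(const) G1=G3|G4=0|1=1 G2=G3=0 G3=NOT G3=NOT 0=1 G4=G0|G4=1|1=1 -> 11011
Step 7: G0=1(const) G1=G3|G4=1|1=1 G2=G3=1 G3=NOT G3=NOT 1=0 G4=G0|G4=1|1=1 -> 11101

11101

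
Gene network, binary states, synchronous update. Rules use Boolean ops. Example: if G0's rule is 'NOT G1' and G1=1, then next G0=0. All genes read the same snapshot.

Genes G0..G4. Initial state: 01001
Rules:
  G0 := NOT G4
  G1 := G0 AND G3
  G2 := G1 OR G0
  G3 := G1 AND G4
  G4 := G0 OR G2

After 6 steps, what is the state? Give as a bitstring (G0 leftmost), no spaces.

Step 1: G0=NOT G4=NOT 1=0 G1=G0&G3=0&0=0 G2=G1|G0=1|0=1 G3=G1&G4=1&1=1 G4=G0|G2=0|0=0 -> 00110
Step 2: G0=NOT G4=NOT 0=1 G1=G0&G3=0&1=0 G2=G1|G0=0|0=0 G3=G1&G4=0&0=0 G4=G0|G2=0|1=1 -> 10001
Step 3: G0=NOT G4=NOT 1=0 G1=G0&G3=1&0=0 G2=G1|G0=0|1=1 G3=G1&G4=0&1=0 G4=G0|G2=1|0=1 -> 00101
Step 4: G0=NOT G4=NOT 1=0 G1=G0&G3=0&0=0 G2=G1|G0=0|0=0 G3=G1&G4=0&1=0 G4=G0|G2=0|1=1 -> 00001
Step 5: G0=NOT G4=NOT 1=0 G1=G0&G3=0&0=0 G2=G1|G0=0|0=0 G3=G1&G4=0&1=0 G4=G0|G2=0|0=0 -> 00000
Step 6: G0=NOT G4=NOT 0=1 G1=G0&G3=0&0=0 G2=G1|G0=0|0=0 G3=G1&G4=0&0=0 G4=G0|G2=0|0=0 -> 10000

10000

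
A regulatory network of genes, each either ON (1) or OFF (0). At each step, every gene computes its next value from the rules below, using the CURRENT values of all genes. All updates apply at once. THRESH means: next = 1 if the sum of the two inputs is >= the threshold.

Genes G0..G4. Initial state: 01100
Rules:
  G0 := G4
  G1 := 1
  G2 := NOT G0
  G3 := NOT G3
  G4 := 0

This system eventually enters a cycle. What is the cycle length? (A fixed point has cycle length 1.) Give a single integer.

Step 0: 01100
Step 1: G0=G4=0 G1=1(const) G2=NOT G0=NOT 0=1 G3=NOT G3=NOT 0=1 G4=0(const) -> 01110
Step 2: G0=G4=0 G1=1(const) G2=NOT G0=NOT 0=1 G3=NOT G3=NOT 1=0 G4=0(const) -> 01100
State from step 2 equals state from step 0 -> cycle length 2

Answer: 2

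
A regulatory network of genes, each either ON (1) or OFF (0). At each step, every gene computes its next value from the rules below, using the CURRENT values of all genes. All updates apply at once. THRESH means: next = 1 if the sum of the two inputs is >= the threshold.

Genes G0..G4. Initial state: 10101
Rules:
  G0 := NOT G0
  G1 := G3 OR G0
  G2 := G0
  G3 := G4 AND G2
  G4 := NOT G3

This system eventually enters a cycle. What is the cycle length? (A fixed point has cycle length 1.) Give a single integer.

Answer: 4

Derivation:
Step 0: 10101
Step 1: G0=NOT G0=NOT 1=0 G1=G3|G0=0|1=1 G2=G0=1 G3=G4&G2=1&1=1 G4=NOT G3=NOT 0=1 -> 01111
Step 2: G0=NOT G0=NOT 0=1 G1=G3|G0=1|0=1 G2=G0=0 G3=G4&G2=1&1=1 G4=NOT G3=NOT 1=0 -> 11010
Step 3: G0=NOT G0=NOT 1=0 G1=G3|G0=1|1=1 G2=G0=1 G3=G4&G2=0&0=0 G4=NOT G3=NOT 1=0 -> 01100
Step 4: G0=NOT G0=NOT 0=1 G1=G3|G0=0|0=0 G2=G0=0 G3=G4&G2=0&1=0 G4=NOT G3=NOT 0=1 -> 10001
Step 5: G0=NOT G0=NOT 1=0 G1=G3|G0=0|1=1 G2=G0=1 G3=G4&G2=1&0=0 G4=NOT G3=NOT 0=1 -> 01101
Step 6: G0=NOT G0=NOT 0=1 G1=G3|G0=0|0=0 G2=G0=0 G3=G4&G2=1&1=1 G4=NOT G3=NOT 0=1 -> 10011
Step 7: G0=NOT G0=NOT 1=0 G1=G3|G0=1|1=1 G2=G0=1 G3=G4&G2=1&0=0 G4=NOT G3=NOT 1=0 -> 01100
State from step 7 equals state from step 3 -> cycle length 4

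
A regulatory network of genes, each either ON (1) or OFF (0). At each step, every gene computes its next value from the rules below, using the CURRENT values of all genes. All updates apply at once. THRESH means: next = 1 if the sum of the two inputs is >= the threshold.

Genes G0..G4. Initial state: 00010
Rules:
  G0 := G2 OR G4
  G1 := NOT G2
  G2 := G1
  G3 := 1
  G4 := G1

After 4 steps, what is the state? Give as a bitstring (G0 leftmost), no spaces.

Step 1: G0=G2|G4=0|0=0 G1=NOT G2=NOT 0=1 G2=G1=0 G3=1(const) G4=G1=0 -> 01010
Step 2: G0=G2|G4=0|0=0 G1=NOT G2=NOT 0=1 G2=G1=1 G3=1(const) G4=G1=1 -> 01111
Step 3: G0=G2|G4=1|1=1 G1=NOT G2=NOT 1=0 G2=G1=1 G3=1(const) G4=G1=1 -> 10111
Step 4: G0=G2|G4=1|1=1 G1=NOT G2=NOT 1=0 G2=G1=0 G3=1(const) G4=G1=0 -> 10010

10010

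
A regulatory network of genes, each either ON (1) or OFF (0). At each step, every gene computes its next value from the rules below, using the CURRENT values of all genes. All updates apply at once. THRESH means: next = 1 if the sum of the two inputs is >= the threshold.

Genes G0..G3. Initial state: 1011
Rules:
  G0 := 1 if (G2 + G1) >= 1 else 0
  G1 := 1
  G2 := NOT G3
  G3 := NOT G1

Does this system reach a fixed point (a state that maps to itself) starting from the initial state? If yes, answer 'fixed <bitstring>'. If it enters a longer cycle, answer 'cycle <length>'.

Step 0: 1011
Step 1: G0=(1+0>=1)=1 G1=1(const) G2=NOT G3=NOT 1=0 G3=NOT G1=NOT 0=1 -> 1101
Step 2: G0=(0+1>=1)=1 G1=1(const) G2=NOT G3=NOT 1=0 G3=NOT G1=NOT 1=0 -> 1100
Step 3: G0=(0+1>=1)=1 G1=1(const) G2=NOT G3=NOT 0=1 G3=NOT G1=NOT 1=0 -> 1110
Step 4: G0=(1+1>=1)=1 G1=1(const) G2=NOT G3=NOT 0=1 G3=NOT G1=NOT 1=0 -> 1110
Fixed point reached at step 3: 1110

Answer: fixed 1110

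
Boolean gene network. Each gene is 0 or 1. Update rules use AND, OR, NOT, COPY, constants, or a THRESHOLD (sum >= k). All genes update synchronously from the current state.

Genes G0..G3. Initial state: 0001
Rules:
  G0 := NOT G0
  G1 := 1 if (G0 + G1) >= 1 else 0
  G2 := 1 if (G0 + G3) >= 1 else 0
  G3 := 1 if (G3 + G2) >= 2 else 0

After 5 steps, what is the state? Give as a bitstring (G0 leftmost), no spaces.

Step 1: G0=NOT G0=NOT 0=1 G1=(0+0>=1)=0 G2=(0+1>=1)=1 G3=(1+0>=2)=0 -> 1010
Step 2: G0=NOT G0=NOT 1=0 G1=(1+0>=1)=1 G2=(1+0>=1)=1 G3=(0+1>=2)=0 -> 0110
Step 3: G0=NOT G0=NOT 0=1 G1=(0+1>=1)=1 G2=(0+0>=1)=0 G3=(0+1>=2)=0 -> 1100
Step 4: G0=NOT G0=NOT 1=0 G1=(1+1>=1)=1 G2=(1+0>=1)=1 G3=(0+0>=2)=0 -> 0110
Step 5: G0=NOT G0=NOT 0=1 G1=(0+1>=1)=1 G2=(0+0>=1)=0 G3=(0+1>=2)=0 -> 1100

1100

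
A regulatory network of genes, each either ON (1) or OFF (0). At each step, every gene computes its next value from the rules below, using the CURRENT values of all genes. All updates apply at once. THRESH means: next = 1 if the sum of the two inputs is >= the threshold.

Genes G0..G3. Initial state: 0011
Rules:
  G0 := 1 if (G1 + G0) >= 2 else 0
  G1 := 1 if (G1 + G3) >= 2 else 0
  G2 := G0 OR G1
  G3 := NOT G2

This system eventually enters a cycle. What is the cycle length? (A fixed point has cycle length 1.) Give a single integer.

Answer: 1

Derivation:
Step 0: 0011
Step 1: G0=(0+0>=2)=0 G1=(0+1>=2)=0 G2=G0|G1=0|0=0 G3=NOT G2=NOT 1=0 -> 0000
Step 2: G0=(0+0>=2)=0 G1=(0+0>=2)=0 G2=G0|G1=0|0=0 G3=NOT G2=NOT 0=1 -> 0001
Step 3: G0=(0+0>=2)=0 G1=(0+1>=2)=0 G2=G0|G1=0|0=0 G3=NOT G2=NOT 0=1 -> 0001
State from step 3 equals state from step 2 -> cycle length 1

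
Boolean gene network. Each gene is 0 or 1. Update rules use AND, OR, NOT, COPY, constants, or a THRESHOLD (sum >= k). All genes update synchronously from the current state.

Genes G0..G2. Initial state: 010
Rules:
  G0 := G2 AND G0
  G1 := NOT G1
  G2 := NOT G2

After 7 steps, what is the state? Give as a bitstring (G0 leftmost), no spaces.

Step 1: G0=G2&G0=0&0=0 G1=NOT G1=NOT 1=0 G2=NOT G2=NOT 0=1 -> 001
Step 2: G0=G2&G0=1&0=0 G1=NOT G1=NOT 0=1 G2=NOT G2=NOT 1=0 -> 010
Step 3: G0=G2&G0=0&0=0 G1=NOT G1=NOT 1=0 G2=NOT G2=NOT 0=1 -> 001
Step 4: G0=G2&G0=1&0=0 G1=NOT G1=NOT 0=1 G2=NOT G2=NOT 1=0 -> 010
Step 5: G0=G2&G0=0&0=0 G1=NOT G1=NOT 1=0 G2=NOT G2=NOT 0=1 -> 001
Step 6: G0=G2&G0=1&0=0 G1=NOT G1=NOT 0=1 G2=NOT G2=NOT 1=0 -> 010
Step 7: G0=G2&G0=0&0=0 G1=NOT G1=NOT 1=0 G2=NOT G2=NOT 0=1 -> 001

001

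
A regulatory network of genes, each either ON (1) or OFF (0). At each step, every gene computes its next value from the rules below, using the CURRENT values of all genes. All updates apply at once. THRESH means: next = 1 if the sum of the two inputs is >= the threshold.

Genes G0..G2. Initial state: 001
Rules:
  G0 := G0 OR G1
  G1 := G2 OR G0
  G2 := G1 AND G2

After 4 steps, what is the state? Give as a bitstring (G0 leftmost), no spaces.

Step 1: G0=G0|G1=0|0=0 G1=G2|G0=1|0=1 G2=G1&G2=0&1=0 -> 010
Step 2: G0=G0|G1=0|1=1 G1=G2|G0=0|0=0 G2=G1&G2=1&0=0 -> 100
Step 3: G0=G0|G1=1|0=1 G1=G2|G0=0|1=1 G2=G1&G2=0&0=0 -> 110
Step 4: G0=G0|G1=1|1=1 G1=G2|G0=0|1=1 G2=G1&G2=1&0=0 -> 110

110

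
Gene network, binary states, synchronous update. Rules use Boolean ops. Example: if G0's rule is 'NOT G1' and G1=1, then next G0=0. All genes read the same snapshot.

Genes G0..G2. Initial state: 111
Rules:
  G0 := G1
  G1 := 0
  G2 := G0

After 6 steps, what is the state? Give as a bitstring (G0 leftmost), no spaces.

Step 1: G0=G1=1 G1=0(const) G2=G0=1 -> 101
Step 2: G0=G1=0 G1=0(const) G2=G0=1 -> 001
Step 3: G0=G1=0 G1=0(const) G2=G0=0 -> 000
Step 4: G0=G1=0 G1=0(const) G2=G0=0 -> 000
Step 5: G0=G1=0 G1=0(const) G2=G0=0 -> 000
Step 6: G0=G1=0 G1=0(const) G2=G0=0 -> 000

000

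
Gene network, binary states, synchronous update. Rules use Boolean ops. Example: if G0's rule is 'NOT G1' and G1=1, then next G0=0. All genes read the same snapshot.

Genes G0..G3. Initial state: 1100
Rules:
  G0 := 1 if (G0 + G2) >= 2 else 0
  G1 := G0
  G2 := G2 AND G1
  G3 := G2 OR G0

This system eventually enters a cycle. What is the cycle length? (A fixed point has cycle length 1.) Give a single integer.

Step 0: 1100
Step 1: G0=(1+0>=2)=0 G1=G0=1 G2=G2&G1=0&1=0 G3=G2|G0=0|1=1 -> 0101
Step 2: G0=(0+0>=2)=0 G1=G0=0 G2=G2&G1=0&1=0 G3=G2|G0=0|0=0 -> 0000
Step 3: G0=(0+0>=2)=0 G1=G0=0 G2=G2&G1=0&0=0 G3=G2|G0=0|0=0 -> 0000
State from step 3 equals state from step 2 -> cycle length 1

Answer: 1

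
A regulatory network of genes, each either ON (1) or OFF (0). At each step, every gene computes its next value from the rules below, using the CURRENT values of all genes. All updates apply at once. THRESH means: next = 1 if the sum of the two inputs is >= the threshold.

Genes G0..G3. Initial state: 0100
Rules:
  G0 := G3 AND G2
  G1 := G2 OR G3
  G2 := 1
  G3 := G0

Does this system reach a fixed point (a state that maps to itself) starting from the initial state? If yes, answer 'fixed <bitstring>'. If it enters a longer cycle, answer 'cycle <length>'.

Step 0: 0100
Step 1: G0=G3&G2=0&0=0 G1=G2|G3=0|0=0 G2=1(const) G3=G0=0 -> 0010
Step 2: G0=G3&G2=0&1=0 G1=G2|G3=1|0=1 G2=1(const) G3=G0=0 -> 0110
Step 3: G0=G3&G2=0&1=0 G1=G2|G3=1|0=1 G2=1(const) G3=G0=0 -> 0110
Fixed point reached at step 2: 0110

Answer: fixed 0110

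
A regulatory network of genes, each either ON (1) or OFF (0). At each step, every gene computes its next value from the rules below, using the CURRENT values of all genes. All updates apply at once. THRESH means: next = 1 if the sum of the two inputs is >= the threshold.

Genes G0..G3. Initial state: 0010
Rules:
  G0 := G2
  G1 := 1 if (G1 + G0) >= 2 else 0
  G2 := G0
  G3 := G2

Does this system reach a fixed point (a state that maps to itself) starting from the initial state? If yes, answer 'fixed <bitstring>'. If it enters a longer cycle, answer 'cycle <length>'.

Answer: cycle 2

Derivation:
Step 0: 0010
Step 1: G0=G2=1 G1=(0+0>=2)=0 G2=G0=0 G3=G2=1 -> 1001
Step 2: G0=G2=0 G1=(0+1>=2)=0 G2=G0=1 G3=G2=0 -> 0010
Cycle of length 2 starting at step 0 -> no fixed point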